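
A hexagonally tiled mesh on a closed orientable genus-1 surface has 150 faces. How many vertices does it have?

300

χ = 2 − 2·1 = 0, and every face is a hexagon so 6F = 2E.
E = 6·150/2 = 450. Then V = 0 + E − F = 0 + 450 − 150 = 300.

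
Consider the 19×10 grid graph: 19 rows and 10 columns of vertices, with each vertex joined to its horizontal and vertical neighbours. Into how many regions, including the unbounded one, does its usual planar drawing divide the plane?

163

The grid has V = 19·10 = 190 vertices and E = 19·9 + 10·18 = 351 edges.
F = 2 − V + E = 2 − 190 + 351 = 163.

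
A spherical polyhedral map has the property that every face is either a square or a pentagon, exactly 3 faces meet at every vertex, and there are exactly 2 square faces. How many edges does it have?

Let x be the number of pentagons; then F = 2 + x.
Edge–face incidences: 2E = 4·2 + 5·x = 8 + 5x.
Every vertex has degree 3, so 3V = 2E.
Euler: V − E + F = 2 ⇒ (2E)/3 − E + (2 + x) = 2.
Multiply by 6: 2·(2E) − 3·(2E) + 6·(2 + x) = 12, i.e. 12 + 6x − (8 + 5x) = 12.
Collecting terms: x + 4 = 12, so x = 8.
Then 2E = 8 + 5·8 = 48, so E = 24, V = 2E/3 = 16, F = 2 + 8 = 10.

24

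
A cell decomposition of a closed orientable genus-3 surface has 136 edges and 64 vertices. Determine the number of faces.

68

For a closed orientable surface of genus 3, χ = 2 − 2·3 = -4.
F = -4 − V + E = -4 − 64 + 136 = 68.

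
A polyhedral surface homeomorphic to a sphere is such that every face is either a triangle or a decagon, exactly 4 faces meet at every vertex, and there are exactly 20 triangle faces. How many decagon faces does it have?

2

Let x be the number of decagons; then F = 20 + x.
Edge–face incidences: 2E = 3·20 + 10·x = 60 + 10x.
Every vertex has degree 4, so 4V = 2E.
Euler: V − E + F = 2 ⇒ (2E)/4 − E + (20 + x) = 2.
Multiply by 8: 2·(2E) − 4·(2E) + 8·(20 + x) = 16, i.e. 160 + 8x − 2·(60 + 10x) = 16.
Collecting terms: −12x + 40 = 16, so −12x = −24, so x = 2.
Then 2E = 60 + 10·2 = 80, so E = 40, V = 2E/4 = 20, F = 20 + 2 = 22.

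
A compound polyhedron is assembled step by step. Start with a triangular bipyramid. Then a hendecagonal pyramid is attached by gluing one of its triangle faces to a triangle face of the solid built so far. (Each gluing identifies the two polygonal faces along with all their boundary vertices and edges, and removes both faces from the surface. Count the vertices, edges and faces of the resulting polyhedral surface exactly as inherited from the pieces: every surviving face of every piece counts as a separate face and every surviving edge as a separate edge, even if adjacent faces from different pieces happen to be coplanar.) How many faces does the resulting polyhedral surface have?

16

A triangular bipyramid: V=5, E=9, F=6.
Attach a hendecagonal pyramid (V=12, E=22, F=12) along a 3-gon: merge 3 vertices and 3 edges, delete both glued faces → V=14, E=28, F=16.
Check: V − E + F = 14 − 28 + 16 = 2.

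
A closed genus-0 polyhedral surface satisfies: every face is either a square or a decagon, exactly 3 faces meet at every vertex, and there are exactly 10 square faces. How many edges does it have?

Let x be the number of decagons; then F = 10 + x.
Edge–face incidences: 2E = 4·10 + 10·x = 40 + 10x.
Every vertex has degree 3, so 3V = 2E.
Euler: V − E + F = 2 ⇒ (2E)/3 − E + (10 + x) = 2.
Multiply by 6: 2·(2E) − 3·(2E) + 6·(10 + x) = 12, i.e. 60 + 6x − (40 + 10x) = 12.
Collecting terms: −4x + 20 = 12, so −4x = −8, so x = 2.
Then 2E = 40 + 10·2 = 60, so E = 30, V = 2E/3 = 20, F = 10 + 2 = 12.

30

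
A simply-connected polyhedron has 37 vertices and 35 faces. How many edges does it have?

Here V − E + F = 2.
E = V + F − (2) = 37 + 35 − (2) = 70.

70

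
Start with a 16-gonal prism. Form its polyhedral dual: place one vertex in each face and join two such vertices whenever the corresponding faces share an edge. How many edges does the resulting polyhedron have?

48

The base solid has V = 32, E = 48, F = 18.
The dual swaps V and F and preserves E: V′ = F = 18, E′ = E = 48, F′ = V = 32.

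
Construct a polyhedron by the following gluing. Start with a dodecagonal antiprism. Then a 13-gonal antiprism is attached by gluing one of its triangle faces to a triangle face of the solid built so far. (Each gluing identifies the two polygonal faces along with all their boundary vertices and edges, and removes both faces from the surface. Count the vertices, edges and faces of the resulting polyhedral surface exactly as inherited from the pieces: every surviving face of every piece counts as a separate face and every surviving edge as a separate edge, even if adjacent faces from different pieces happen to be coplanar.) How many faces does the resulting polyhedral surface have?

A dodecagonal antiprism: V=24, E=48, F=26.
Attach a 13-gonal antiprism (V=26, E=52, F=28) along a 3-gon: merge 3 vertices and 3 edges, delete both glued faces → V=47, E=97, F=52.
Check: V − E + F = 47 − 97 + 52 = 2.

52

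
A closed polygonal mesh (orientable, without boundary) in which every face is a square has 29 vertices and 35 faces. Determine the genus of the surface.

4

Every face is a square, so 2E = 4·35 = 140, giving E = 70.
χ = V − E + F = 29 − 70 + 35 = -6.
For a closed orientable surface χ = 2 − 2g, so g = (2 − (-6))/2 = 4.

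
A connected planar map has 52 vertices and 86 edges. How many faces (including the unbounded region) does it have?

Euler's formula for a connected plane graph: V − E + F = 2, so F = 2 − 52 + 86 = 36.

36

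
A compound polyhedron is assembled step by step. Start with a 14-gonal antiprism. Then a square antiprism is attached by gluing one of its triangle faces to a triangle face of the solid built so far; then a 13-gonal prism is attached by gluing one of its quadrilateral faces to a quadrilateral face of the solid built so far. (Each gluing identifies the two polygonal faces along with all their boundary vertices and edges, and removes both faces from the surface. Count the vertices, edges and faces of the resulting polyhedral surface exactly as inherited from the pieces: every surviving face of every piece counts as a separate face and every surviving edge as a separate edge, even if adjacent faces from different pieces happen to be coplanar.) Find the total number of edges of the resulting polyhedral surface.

104

A 14-gonal antiprism: V=28, E=56, F=30.
Attach a square antiprism (V=8, E=16, F=10) along a 3-gon: merge 3 vertices and 3 edges, delete both glued faces → V=33, E=69, F=38.
Attach a 13-gonal prism (V=26, E=39, F=15) along a 4-gon: merge 4 vertices and 4 edges, delete both glued faces → V=55, E=104, F=51.
Check: V − E + F = 55 − 104 + 51 = 2.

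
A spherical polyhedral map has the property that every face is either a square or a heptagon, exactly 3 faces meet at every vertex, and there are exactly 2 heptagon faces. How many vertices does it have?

Let x be the number of squares; then F = 2 + x.
Edge–face incidences: 2E = 7·2 + 4·x = 14 + 4x.
Every vertex has degree 3, so 3V = 2E.
Euler: V − E + F = 2 ⇒ (2E)/3 − E + (2 + x) = 2.
Multiply by 6: 2·(2E) − 3·(2E) + 6·(2 + x) = 12, i.e. 12 + 6x − (14 + 4x) = 12.
Collecting terms: 2x − 2 = 12, so 2x = 14, so x = 7.
Then 2E = 14 + 4·7 = 42, so E = 21, V = 2E/3 = 14, F = 2 + 7 = 9.

14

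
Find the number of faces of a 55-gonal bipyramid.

A bipyramid over an n-gon has 2n triangular faces and n + 2 vertices: V = 55 + 2 = 57, E = 3·55 = 165, F = 2·55 = 110.

110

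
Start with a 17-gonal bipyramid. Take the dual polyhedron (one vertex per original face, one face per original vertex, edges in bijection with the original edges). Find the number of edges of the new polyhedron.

51

The base solid has V = 19, E = 51, F = 34.
The dual swaps V and F and preserves E: V′ = F = 34, E′ = E = 51, F′ = V = 19.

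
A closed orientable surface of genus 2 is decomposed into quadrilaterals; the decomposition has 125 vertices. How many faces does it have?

χ = 2 − 2·2 = -2, and every face is a square so 4F = 2E.
V − E + F = -2 with E = 4F/2 gives 125 − (4/2 − 1)·F = -2, so F = 127 and E = 254.

127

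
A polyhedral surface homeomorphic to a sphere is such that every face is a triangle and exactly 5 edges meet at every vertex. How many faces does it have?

20

Each face has 3 edges and each edge borders two faces, so 2E = 3F.
Each vertex has degree 5, so 5V = 2E and hence V = 3F/5.
Euler: V − E + F = 2 ⇒ (3F/5) − (3F/2) + F = 2.
Multiply by 10: (6 − 15 + 10)F = 20, i.e. 1F = 20.
So F = 20, E = 3·20/2 = 30, V = 3·20/5 = 12.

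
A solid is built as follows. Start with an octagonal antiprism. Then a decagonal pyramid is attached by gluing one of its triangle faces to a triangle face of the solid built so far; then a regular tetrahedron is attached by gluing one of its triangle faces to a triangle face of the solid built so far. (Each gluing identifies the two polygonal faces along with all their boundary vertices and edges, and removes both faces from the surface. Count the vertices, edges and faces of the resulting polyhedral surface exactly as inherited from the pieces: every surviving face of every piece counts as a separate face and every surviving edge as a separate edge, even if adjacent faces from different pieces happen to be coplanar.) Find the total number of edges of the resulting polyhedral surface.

An octagonal antiprism: V=16, E=32, F=18.
Attach a decagonal pyramid (V=11, E=20, F=11) along a 3-gon: merge 3 vertices and 3 edges, delete both glued faces → V=24, E=49, F=27.
Attach a regular tetrahedron (V=4, E=6, F=4) along a 3-gon: merge 3 vertices and 3 edges, delete both glued faces → V=25, E=52, F=29.
Check: V − E + F = 25 − 52 + 29 = 2.

52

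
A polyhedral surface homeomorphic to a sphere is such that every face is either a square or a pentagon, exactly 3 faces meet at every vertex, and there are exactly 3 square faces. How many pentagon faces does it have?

6

Let x be the number of pentagons; then F = 3 + x.
Edge–face incidences: 2E = 4·3 + 5·x = 12 + 5x.
Every vertex has degree 3, so 3V = 2E.
Euler: V − E + F = 2 ⇒ (2E)/3 − E + (3 + x) = 2.
Multiply by 6: 2·(2E) − 3·(2E) + 6·(3 + x) = 12, i.e. 18 + 6x − (12 + 5x) = 12.
Collecting terms: x + 6 = 12, so x = 6.
Then 2E = 12 + 5·6 = 42, so E = 21, V = 2E/3 = 14, F = 3 + 6 = 9.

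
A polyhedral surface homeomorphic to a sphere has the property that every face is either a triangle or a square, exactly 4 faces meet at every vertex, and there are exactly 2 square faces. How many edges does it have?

16

Let x be the number of triangles; then F = 2 + x.
Edge–face incidences: 2E = 4·2 + 3·x = 8 + 3x.
Every vertex has degree 4, so 4V = 2E.
Euler: V − E + F = 2 ⇒ (2E)/4 − E + (2 + x) = 2.
Multiply by 8: 2·(2E) − 4·(2E) + 8·(2 + x) = 16, i.e. 16 + 8x − 2·(8 + 3x) = 16.
Collecting terms: 2x = 16, so x = 8.
Then 2E = 8 + 3·8 = 32, so E = 16, V = 2E/4 = 8, F = 2 + 8 = 10.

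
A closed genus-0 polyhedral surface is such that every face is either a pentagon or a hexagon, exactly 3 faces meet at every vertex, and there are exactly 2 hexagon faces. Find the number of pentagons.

12

Let x be the number of pentagons; then F = 2 + x.
Edge–face incidences: 2E = 6·2 + 5·x = 12 + 5x.
Every vertex has degree 3, so 3V = 2E.
Euler: V − E + F = 2 ⇒ (2E)/3 − E + (2 + x) = 2.
Multiply by 6: 2·(2E) − 3·(2E) + 6·(2 + x) = 12, i.e. 12 + 6x − (12 + 5x) = 12.
Collecting terms: x = 12.
Then 2E = 12 + 5·12 = 72, so E = 36, V = 2E/3 = 24, F = 2 + 12 = 14.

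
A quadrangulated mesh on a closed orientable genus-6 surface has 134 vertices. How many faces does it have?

χ = 2 − 2·6 = -10, and every face is a square so 4F = 2E.
V − E + F = -10 with E = 4F/2 gives 134 − (4/2 − 1)·F = -10, so F = 144 and E = 288.

144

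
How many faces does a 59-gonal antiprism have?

120

An antiprism on an n-gon has two n-gon caps and 2n triangles: V = 2·59 = 118, E = 4·59 = 236, F = 2·59 + 2 = 120.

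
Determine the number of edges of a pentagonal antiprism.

An antiprism on an n-gon has two n-gon caps and 2n triangles: V = 2·5 = 10, E = 4·5 = 20, F = 2·5 + 2 = 12.

20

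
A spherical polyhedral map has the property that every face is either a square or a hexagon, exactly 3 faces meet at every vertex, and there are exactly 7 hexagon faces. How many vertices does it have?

Let x be the number of squares; then F = 7 + x.
Edge–face incidences: 2E = 6·7 + 4·x = 42 + 4x.
Every vertex has degree 3, so 3V = 2E.
Euler: V − E + F = 2 ⇒ (2E)/3 − E + (7 + x) = 2.
Multiply by 6: 2·(2E) − 3·(2E) + 6·(7 + x) = 12, i.e. 42 + 6x − (42 + 4x) = 12.
Collecting terms: 2x = 12, so x = 6.
Then 2E = 42 + 4·6 = 66, so E = 33, V = 2E/3 = 22, F = 7 + 6 = 13.

22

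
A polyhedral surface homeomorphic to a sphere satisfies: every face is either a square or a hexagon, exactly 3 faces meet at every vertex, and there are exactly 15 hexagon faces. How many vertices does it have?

Let x be the number of squares; then F = 15 + x.
Edge–face incidences: 2E = 6·15 + 4·x = 90 + 4x.
Every vertex has degree 3, so 3V = 2E.
Euler: V − E + F = 2 ⇒ (2E)/3 − E + (15 + x) = 2.
Multiply by 6: 2·(2E) − 3·(2E) + 6·(15 + x) = 12, i.e. 90 + 6x − (90 + 4x) = 12.
Collecting terms: 2x = 12, so x = 6.
Then 2E = 90 + 4·6 = 114, so E = 57, V = 2E/3 = 38, F = 15 + 6 = 21.

38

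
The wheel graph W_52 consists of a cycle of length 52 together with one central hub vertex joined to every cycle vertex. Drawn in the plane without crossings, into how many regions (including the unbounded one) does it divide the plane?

53

W_52 has V = 52 + 1 = 53 vertices and E = 2·52 = 104 edges.
By Euler's formula F = 2 − V + E = 2 − 53 + 104 = 53.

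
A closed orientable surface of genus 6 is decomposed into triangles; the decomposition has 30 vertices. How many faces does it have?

χ = 2 − 2·6 = -10, and every face is a triangle so 3F = 2E.
V − E + F = -10 with E = 3F/2 gives 30 − (3/2 − 1)·F = -10, so F = 80 and E = 120.

80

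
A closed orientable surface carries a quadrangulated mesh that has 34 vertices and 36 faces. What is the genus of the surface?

Every face is a square, so 2E = 4·36 = 144, giving E = 72.
χ = V − E + F = 34 − 72 + 36 = -2.
For a closed orientable surface χ = 2 − 2g, so g = (2 − (-2))/2 = 2.

2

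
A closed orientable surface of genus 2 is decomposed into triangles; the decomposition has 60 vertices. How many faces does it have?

124

χ = 2 − 2·2 = -2, and every face is a triangle so 3F = 2E.
V − E + F = -2 with E = 3F/2 gives 60 − (3/2 − 1)·F = -2, so F = 124 and E = 186.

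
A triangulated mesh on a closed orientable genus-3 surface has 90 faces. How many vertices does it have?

41

χ = 2 − 2·3 = -4, and every face is a triangle so 3F = 2E.
E = 3·90/2 = 135. Then V = -4 + E − F = -4 + 135 − 90 = 41.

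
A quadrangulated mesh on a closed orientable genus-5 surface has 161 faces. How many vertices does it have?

153

χ = 2 − 2·5 = -8, and every face is a square so 4F = 2E.
E = 4·161/2 = 322. Then V = -8 + E − F = -8 + 322 − 161 = 153.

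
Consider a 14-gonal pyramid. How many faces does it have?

15

A pyramid on an n-gon base has one n-gon and n triangles: V = 14 + 1 = 15, E = 2·14 = 28, F = 14 + 1 = 15.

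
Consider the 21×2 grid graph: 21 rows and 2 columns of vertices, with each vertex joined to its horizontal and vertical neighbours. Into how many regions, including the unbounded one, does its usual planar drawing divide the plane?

The grid has V = 21·2 = 42 vertices and E = 21·1 + 2·20 = 61 edges.
F = 2 − V + E = 2 − 42 + 61 = 21.

21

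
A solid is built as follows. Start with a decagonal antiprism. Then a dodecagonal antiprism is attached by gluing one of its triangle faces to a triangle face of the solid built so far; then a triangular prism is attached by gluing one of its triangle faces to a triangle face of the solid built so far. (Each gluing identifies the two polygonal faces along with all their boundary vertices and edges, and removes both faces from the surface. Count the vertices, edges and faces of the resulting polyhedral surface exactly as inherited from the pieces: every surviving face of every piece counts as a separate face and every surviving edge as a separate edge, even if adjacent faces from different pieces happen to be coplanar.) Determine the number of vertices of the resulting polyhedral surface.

A decagonal antiprism: V=20, E=40, F=22.
Attach a dodecagonal antiprism (V=24, E=48, F=26) along a 3-gon: merge 3 vertices and 3 edges, delete both glued faces → V=41, E=85, F=46.
Attach a triangular prism (V=6, E=9, F=5) along a 3-gon: merge 3 vertices and 3 edges, delete both glued faces → V=44, E=91, F=49.
Check: V − E + F = 44 − 91 + 49 = 2.

44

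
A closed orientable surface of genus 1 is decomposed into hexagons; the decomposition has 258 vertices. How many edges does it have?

387

χ = 2 − 2·1 = 0, and every face is a hexagon so 6F = 2E.
V − E + F = 0 with E = 6F/2 gives 258 − (6/2 − 1)·F = 0, so F = 129 and E = 387.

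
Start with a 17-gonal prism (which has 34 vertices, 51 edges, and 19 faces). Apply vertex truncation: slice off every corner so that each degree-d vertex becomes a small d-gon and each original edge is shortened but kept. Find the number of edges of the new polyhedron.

153

Truncation replaces each original edge-end by a new vertex, so V′ = 2E = 102.
Each original edge survives, and each old vertex of degree d contributes d new edges; summing degrees gives Σd = 2E, so E′ = E + 2E = 3E = 153.
Each original face survives and each original vertex becomes one new face: F′ = F + V = 53.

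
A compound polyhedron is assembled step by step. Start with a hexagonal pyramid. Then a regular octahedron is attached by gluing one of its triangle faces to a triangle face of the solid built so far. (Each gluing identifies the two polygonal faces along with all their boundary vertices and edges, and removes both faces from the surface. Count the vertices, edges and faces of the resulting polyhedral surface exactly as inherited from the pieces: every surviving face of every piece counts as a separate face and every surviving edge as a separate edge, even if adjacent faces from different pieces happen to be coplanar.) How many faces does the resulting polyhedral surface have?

13

A hexagonal pyramid: V=7, E=12, F=7.
Attach a regular octahedron (V=6, E=12, F=8) along a 3-gon: merge 3 vertices and 3 edges, delete both glued faces → V=10, E=21, F=13.
Check: V − E + F = 10 − 21 + 13 = 2.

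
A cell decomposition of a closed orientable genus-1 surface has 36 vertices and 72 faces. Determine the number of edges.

108

For a closed orientable surface of genus 1, χ = 2 − 2·1 = 0.
E = V + F − (0) = 36 + 72 − (0) = 108.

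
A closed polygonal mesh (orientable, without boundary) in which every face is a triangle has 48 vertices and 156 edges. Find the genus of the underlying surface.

Every face is a triangle and each edge borders two faces, so 3F = 2·156, giving F = 104.
χ = V − E + F = 48 − 156 + 104 = -4.
For a closed orientable surface χ = 2 − 2g, so g = (2 − (-4))/2 = 3.

3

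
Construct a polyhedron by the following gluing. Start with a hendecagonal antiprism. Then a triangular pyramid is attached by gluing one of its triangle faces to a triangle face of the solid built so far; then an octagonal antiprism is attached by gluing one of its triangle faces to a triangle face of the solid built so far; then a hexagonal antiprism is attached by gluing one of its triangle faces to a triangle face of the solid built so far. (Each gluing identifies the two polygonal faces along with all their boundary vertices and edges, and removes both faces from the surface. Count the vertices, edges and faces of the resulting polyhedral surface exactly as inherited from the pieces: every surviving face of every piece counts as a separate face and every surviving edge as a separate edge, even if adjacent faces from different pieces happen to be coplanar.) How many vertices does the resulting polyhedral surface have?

45

A hendecagonal antiprism: V=22, E=44, F=24.
Attach a triangular pyramid (V=4, E=6, F=4) along a 3-gon: merge 3 vertices and 3 edges, delete both glued faces → V=23, E=47, F=26.
Attach an octagonal antiprism (V=16, E=32, F=18) along a 3-gon: merge 3 vertices and 3 edges, delete both glued faces → V=36, E=76, F=42.
Attach a hexagonal antiprism (V=12, E=24, F=14) along a 3-gon: merge 3 vertices and 3 edges, delete both glued faces → V=45, E=97, F=54.
Check: V − E + F = 45 − 97 + 54 = 2.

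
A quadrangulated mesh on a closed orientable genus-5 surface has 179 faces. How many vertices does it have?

χ = 2 − 2·5 = -8, and every face is a square so 4F = 2E.
E = 4·179/2 = 358. Then V = -8 + E − F = -8 + 358 − 179 = 171.

171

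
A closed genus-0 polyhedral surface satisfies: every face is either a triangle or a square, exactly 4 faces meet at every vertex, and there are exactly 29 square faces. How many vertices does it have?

35

Let x be the number of triangles; then F = 29 + x.
Edge–face incidences: 2E = 4·29 + 3·x = 116 + 3x.
Every vertex has degree 4, so 4V = 2E.
Euler: V − E + F = 2 ⇒ (2E)/4 − E + (29 + x) = 2.
Multiply by 8: 2·(2E) − 4·(2E) + 8·(29 + x) = 16, i.e. 232 + 8x − 2·(116 + 3x) = 16.
Collecting terms: 2x = 16, so x = 8.
Then 2E = 116 + 3·8 = 140, so E = 70, V = 2E/4 = 35, F = 29 + 8 = 37.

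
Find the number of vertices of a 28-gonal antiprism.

56

An antiprism on an n-gon has two n-gon caps and 2n triangles: V = 2·28 = 56, E = 4·28 = 112, F = 2·28 + 2 = 58.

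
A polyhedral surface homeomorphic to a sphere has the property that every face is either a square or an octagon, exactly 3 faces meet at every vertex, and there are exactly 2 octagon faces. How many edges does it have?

Let x be the number of squares; then F = 2 + x.
Edge–face incidences: 2E = 8·2 + 4·x = 16 + 4x.
Every vertex has degree 3, so 3V = 2E.
Euler: V − E + F = 2 ⇒ (2E)/3 − E + (2 + x) = 2.
Multiply by 6: 2·(2E) − 3·(2E) + 6·(2 + x) = 12, i.e. 12 + 6x − (16 + 4x) = 12.
Collecting terms: 2x − 4 = 12, so 2x = 16, so x = 8.
Then 2E = 16 + 4·8 = 48, so E = 24, V = 2E/3 = 16, F = 2 + 8 = 10.

24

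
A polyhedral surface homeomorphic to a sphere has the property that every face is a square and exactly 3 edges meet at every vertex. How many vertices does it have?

Each face has 4 edges and each edge borders two faces, so 2E = 4F.
Each vertex has degree 3, so 3V = 2E and hence V = 4F/3.
Euler: V − E + F = 2 ⇒ (4F/3) − (4F/2) + F = 2.
Multiply by 6: (8 − 12 + 6)F = 12, i.e. 2F = 12.
So F = 6, E = 4·6/2 = 12, V = 4·6/3 = 8.

8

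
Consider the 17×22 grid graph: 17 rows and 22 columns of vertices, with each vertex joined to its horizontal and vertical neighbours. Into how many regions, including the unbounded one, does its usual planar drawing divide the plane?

337

The grid has V = 17·22 = 374 vertices and E = 17·21 + 22·16 = 709 edges.
F = 2 − V + E = 2 − 374 + 709 = 337.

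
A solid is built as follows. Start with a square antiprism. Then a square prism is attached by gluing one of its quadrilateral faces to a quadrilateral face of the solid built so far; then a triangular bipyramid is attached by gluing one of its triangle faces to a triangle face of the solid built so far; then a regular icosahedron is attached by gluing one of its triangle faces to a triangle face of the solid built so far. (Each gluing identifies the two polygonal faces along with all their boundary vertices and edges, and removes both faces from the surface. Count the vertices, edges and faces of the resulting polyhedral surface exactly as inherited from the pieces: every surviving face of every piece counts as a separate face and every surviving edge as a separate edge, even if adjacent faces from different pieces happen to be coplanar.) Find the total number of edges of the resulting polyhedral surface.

57

A square antiprism: V=8, E=16, F=10.
Attach a square prism (V=8, E=12, F=6) along a 4-gon: merge 4 vertices and 4 edges, delete both glued faces → V=12, E=24, F=14.
Attach a triangular bipyramid (V=5, E=9, F=6) along a 3-gon: merge 3 vertices and 3 edges, delete both glued faces → V=14, E=30, F=18.
Attach a regular icosahedron (V=12, E=30, F=20) along a 3-gon: merge 3 vertices and 3 edges, delete both glued faces → V=23, E=57, F=36.
Check: V − E + F = 23 − 57 + 36 = 2.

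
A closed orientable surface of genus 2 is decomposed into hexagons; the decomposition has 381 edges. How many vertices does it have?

252

χ = 2 − 2·2 = -2, and every face is a hexagon so 6F = 2E.
F = 2E/6 = 127. Then V = -2 + E − F = -2 + 381 − 127 = 252.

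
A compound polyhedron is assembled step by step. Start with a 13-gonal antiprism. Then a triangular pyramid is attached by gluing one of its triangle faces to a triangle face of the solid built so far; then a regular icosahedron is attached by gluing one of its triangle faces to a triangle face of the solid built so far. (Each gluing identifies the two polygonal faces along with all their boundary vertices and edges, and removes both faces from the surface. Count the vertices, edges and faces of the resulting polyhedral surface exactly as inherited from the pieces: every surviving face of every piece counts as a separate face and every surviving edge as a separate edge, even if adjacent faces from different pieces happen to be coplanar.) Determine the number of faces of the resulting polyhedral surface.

48

A 13-gonal antiprism: V=26, E=52, F=28.
Attach a triangular pyramid (V=4, E=6, F=4) along a 3-gon: merge 3 vertices and 3 edges, delete both glued faces → V=27, E=55, F=30.
Attach a regular icosahedron (V=12, E=30, F=20) along a 3-gon: merge 3 vertices and 3 edges, delete both glued faces → V=36, E=82, F=48.
Check: V − E + F = 36 − 82 + 48 = 2.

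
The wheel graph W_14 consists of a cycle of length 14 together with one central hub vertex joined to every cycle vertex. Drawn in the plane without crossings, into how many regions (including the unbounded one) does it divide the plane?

W_14 has V = 14 + 1 = 15 vertices and E = 2·14 = 28 edges.
By Euler's formula F = 2 − V + E = 2 − 15 + 28 = 15.

15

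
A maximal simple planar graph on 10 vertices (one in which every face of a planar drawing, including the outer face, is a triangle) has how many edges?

24

In a plane triangulation 3F = 2E and V − E + F = 2, so E = 3V − 6 = 3·10 − 6 = 24.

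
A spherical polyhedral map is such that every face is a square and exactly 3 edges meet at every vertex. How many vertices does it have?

8

Each face has 4 edges and each edge borders two faces, so 2E = 4F.
Each vertex has degree 3, so 3V = 2E and hence V = 4F/3.
Euler: V − E + F = 2 ⇒ (4F/3) − (4F/2) + F = 2.
Multiply by 6: (8 − 12 + 6)F = 12, i.e. 2F = 12.
So F = 6, E = 4·6/2 = 12, V = 4·6/3 = 8.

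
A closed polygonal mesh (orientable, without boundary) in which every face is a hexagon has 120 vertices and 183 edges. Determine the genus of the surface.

2

Every face is a hexagon and each edge borders two faces, so 6F = 2·183, giving F = 61.
χ = V − E + F = 120 − 183 + 61 = -2.
For a closed orientable surface χ = 2 − 2g, so g = (2 − (-2))/2 = 2.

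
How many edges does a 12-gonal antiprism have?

An antiprism on an n-gon has two n-gon caps and 2n triangles: V = 2·12 = 24, E = 4·12 = 48, F = 2·12 + 2 = 26.

48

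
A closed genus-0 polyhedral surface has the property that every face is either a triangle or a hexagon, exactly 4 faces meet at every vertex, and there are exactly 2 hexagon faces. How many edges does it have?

24

Let x be the number of triangles; then F = 2 + x.
Edge–face incidences: 2E = 6·2 + 3·x = 12 + 3x.
Every vertex has degree 4, so 4V = 2E.
Euler: V − E + F = 2 ⇒ (2E)/4 − E + (2 + x) = 2.
Multiply by 8: 2·(2E) − 4·(2E) + 8·(2 + x) = 16, i.e. 16 + 8x − 2·(12 + 3x) = 16.
Collecting terms: 2x − 8 = 16, so 2x = 24, so x = 12.
Then 2E = 12 + 3·12 = 48, so E = 24, V = 2E/4 = 12, F = 2 + 12 = 14.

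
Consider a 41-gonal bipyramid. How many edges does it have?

123

A bipyramid over an n-gon has 2n triangular faces and n + 2 vertices: V = 41 + 2 = 43, E = 3·41 = 123, F = 2·41 = 82.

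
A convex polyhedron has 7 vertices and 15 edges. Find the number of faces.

Here V − E + F = 2.
F = 2 − V + E = 2 − 7 + 15 = 10.

10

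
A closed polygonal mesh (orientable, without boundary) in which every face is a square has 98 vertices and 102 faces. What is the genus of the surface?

Every face is a square, so 2E = 4·102 = 408, giving E = 204.
χ = V − E + F = 98 − 204 + 102 = -4.
For a closed orientable surface χ = 2 − 2g, so g = (2 − (-4))/2 = 3.

3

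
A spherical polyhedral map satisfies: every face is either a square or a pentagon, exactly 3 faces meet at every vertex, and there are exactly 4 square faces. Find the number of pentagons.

4

Let x be the number of pentagons; then F = 4 + x.
Edge–face incidences: 2E = 4·4 + 5·x = 16 + 5x.
Every vertex has degree 3, so 3V = 2E.
Euler: V − E + F = 2 ⇒ (2E)/3 − E + (4 + x) = 2.
Multiply by 6: 2·(2E) − 3·(2E) + 6·(4 + x) = 12, i.e. 24 + 6x − (16 + 5x) = 12.
Collecting terms: x + 8 = 12, so x = 4.
Then 2E = 16 + 5·4 = 36, so E = 18, V = 2E/3 = 12, F = 4 + 4 = 8.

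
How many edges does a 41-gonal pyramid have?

82

A pyramid on an n-gon base has one n-gon and n triangles: V = 41 + 1 = 42, E = 2·41 = 82, F = 41 + 1 = 42.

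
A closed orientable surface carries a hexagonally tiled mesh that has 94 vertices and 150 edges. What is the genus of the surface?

4

Every face is a hexagon and each edge borders two faces, so 6F = 2·150, giving F = 50.
χ = V − E + F = 94 − 150 + 50 = -6.
For a closed orientable surface χ = 2 − 2g, so g = (2 − (-6))/2 = 4.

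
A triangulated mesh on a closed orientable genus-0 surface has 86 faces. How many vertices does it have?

45

χ = 2 − 2·0 = 2, and every face is a triangle so 3F = 2E.
E = 3·86/2 = 129. Then V = 2 + E − F = 2 + 129 − 86 = 45.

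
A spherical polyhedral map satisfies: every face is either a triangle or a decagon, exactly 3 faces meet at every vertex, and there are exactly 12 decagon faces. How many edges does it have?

Let x be the number of triangles; then F = 12 + x.
Edge–face incidences: 2E = 10·12 + 3·x = 120 + 3x.
Every vertex has degree 3, so 3V = 2E.
Euler: V − E + F = 2 ⇒ (2E)/3 − E + (12 + x) = 2.
Multiply by 6: 2·(2E) − 3·(2E) + 6·(12 + x) = 12, i.e. 72 + 6x − (120 + 3x) = 12.
Collecting terms: 3x − 48 = 12, so 3x = 60, so x = 20.
Then 2E = 120 + 3·20 = 180, so E = 90, V = 2E/3 = 60, F = 12 + 20 = 32.

90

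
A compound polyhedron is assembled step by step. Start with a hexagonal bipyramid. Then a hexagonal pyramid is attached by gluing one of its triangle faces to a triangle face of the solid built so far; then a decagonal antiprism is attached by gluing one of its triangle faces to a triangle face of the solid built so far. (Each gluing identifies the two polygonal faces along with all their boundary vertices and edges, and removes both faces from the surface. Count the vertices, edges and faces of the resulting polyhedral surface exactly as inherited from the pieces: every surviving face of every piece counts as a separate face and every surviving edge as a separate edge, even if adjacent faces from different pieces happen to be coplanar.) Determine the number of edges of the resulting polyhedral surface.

A hexagonal bipyramid: V=8, E=18, F=12.
Attach a hexagonal pyramid (V=7, E=12, F=7) along a 3-gon: merge 3 vertices and 3 edges, delete both glued faces → V=12, E=27, F=17.
Attach a decagonal antiprism (V=20, E=40, F=22) along a 3-gon: merge 3 vertices and 3 edges, delete both glued faces → V=29, E=64, F=37.
Check: V − E + F = 29 − 64 + 37 = 2.

64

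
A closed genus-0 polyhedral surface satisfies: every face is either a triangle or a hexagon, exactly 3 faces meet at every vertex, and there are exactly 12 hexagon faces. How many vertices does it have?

28

Let x be the number of triangles; then F = 12 + x.
Edge–face incidences: 2E = 6·12 + 3·x = 72 + 3x.
Every vertex has degree 3, so 3V = 2E.
Euler: V − E + F = 2 ⇒ (2E)/3 − E + (12 + x) = 2.
Multiply by 6: 2·(2E) − 3·(2E) + 6·(12 + x) = 12, i.e. 72 + 6x − (72 + 3x) = 12.
Collecting terms: 3x = 12, so x = 4.
Then 2E = 72 + 3·4 = 84, so E = 42, V = 2E/3 = 28, F = 12 + 4 = 16.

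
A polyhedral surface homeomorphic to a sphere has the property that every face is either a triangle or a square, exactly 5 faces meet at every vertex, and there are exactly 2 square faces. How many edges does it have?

40

Let x be the number of triangles; then F = 2 + x.
Edge–face incidences: 2E = 4·2 + 3·x = 8 + 3x.
Every vertex has degree 5, so 5V = 2E.
Euler: V − E + F = 2 ⇒ (2E)/5 − E + (2 + x) = 2.
Multiply by 10: 2·(2E) − 5·(2E) + 10·(2 + x) = 20, i.e. 20 + 10x − 3·(8 + 3x) = 20.
Collecting terms: x − 4 = 20, so x = 24.
Then 2E = 8 + 3·24 = 80, so E = 40, V = 2E/5 = 16, F = 2 + 24 = 26.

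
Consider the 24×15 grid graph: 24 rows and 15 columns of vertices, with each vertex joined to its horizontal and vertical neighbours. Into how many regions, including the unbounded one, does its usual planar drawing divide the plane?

The grid has V = 24·15 = 360 vertices and E = 24·14 + 15·23 = 681 edges.
F = 2 − V + E = 2 − 360 + 681 = 323.

323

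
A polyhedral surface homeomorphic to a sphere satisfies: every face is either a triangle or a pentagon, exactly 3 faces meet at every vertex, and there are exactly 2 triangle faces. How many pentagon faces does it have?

Let x be the number of pentagons; then F = 2 + x.
Edge–face incidences: 2E = 3·2 + 5·x = 6 + 5x.
Every vertex has degree 3, so 3V = 2E.
Euler: V − E + F = 2 ⇒ (2E)/3 − E + (2 + x) = 2.
Multiply by 6: 2·(2E) − 3·(2E) + 6·(2 + x) = 12, i.e. 12 + 6x − (6 + 5x) = 12.
Collecting terms: x + 6 = 12, so x = 6.
Then 2E = 6 + 5·6 = 36, so E = 18, V = 2E/3 = 12, F = 2 + 6 = 8.

6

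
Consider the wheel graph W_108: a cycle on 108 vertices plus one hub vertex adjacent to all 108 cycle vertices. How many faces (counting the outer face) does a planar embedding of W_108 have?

W_108 has V = 108 + 1 = 109 vertices and E = 2·108 = 216 edges.
By Euler's formula F = 2 − V + E = 2 − 109 + 216 = 109.

109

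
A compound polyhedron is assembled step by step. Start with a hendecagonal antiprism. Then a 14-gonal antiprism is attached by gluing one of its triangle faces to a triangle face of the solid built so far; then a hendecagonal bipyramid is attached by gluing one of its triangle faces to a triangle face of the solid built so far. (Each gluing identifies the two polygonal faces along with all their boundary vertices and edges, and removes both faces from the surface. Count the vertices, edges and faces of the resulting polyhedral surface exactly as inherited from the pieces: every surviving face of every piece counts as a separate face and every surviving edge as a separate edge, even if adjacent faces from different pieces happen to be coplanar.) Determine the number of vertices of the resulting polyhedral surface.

57

A hendecagonal antiprism: V=22, E=44, F=24.
Attach a 14-gonal antiprism (V=28, E=56, F=30) along a 3-gon: merge 3 vertices and 3 edges, delete both glued faces → V=47, E=97, F=52.
Attach a hendecagonal bipyramid (V=13, E=33, F=22) along a 3-gon: merge 3 vertices and 3 edges, delete both glued faces → V=57, E=127, F=72.
Check: V − E + F = 57 − 127 + 72 = 2.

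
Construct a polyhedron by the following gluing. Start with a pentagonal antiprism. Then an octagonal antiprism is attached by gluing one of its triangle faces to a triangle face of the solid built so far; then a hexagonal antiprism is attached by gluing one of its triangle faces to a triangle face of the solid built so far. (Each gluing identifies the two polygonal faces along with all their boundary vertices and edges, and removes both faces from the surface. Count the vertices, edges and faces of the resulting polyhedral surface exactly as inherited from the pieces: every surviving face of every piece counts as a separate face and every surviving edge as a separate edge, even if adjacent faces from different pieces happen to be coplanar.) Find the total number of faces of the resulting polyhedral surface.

40

A pentagonal antiprism: V=10, E=20, F=12.
Attach an octagonal antiprism (V=16, E=32, F=18) along a 3-gon: merge 3 vertices and 3 edges, delete both glued faces → V=23, E=49, F=28.
Attach a hexagonal antiprism (V=12, E=24, F=14) along a 3-gon: merge 3 vertices and 3 edges, delete both glued faces → V=32, E=70, F=40.
Check: V − E + F = 32 − 70 + 40 = 2.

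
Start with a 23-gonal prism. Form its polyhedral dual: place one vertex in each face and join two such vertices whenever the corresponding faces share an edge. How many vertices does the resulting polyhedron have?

25

The base solid has V = 46, E = 69, F = 25.
The dual swaps V and F and preserves E: V′ = F = 25, E′ = E = 69, F′ = V = 46.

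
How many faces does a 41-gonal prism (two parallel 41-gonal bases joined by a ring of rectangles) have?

43

A prism on an n-gon has two n-gon bases and n rectangular sides: V = 2·41 = 82, E = 3·41 = 123, F = 41 + 2 = 43.
Check: V − E + F = 82 − 123 + 43 = 2.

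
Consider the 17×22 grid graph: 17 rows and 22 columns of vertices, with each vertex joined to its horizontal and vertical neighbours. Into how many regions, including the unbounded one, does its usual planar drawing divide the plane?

The grid has V = 17·22 = 374 vertices and E = 17·21 + 22·16 = 709 edges.
F = 2 − V + E = 2 − 374 + 709 = 337.

337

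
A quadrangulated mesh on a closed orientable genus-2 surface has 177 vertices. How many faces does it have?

χ = 2 − 2·2 = -2, and every face is a square so 4F = 2E.
V − E + F = -2 with E = 4F/2 gives 177 − (4/2 − 1)·F = -2, so F = 179 and E = 358.

179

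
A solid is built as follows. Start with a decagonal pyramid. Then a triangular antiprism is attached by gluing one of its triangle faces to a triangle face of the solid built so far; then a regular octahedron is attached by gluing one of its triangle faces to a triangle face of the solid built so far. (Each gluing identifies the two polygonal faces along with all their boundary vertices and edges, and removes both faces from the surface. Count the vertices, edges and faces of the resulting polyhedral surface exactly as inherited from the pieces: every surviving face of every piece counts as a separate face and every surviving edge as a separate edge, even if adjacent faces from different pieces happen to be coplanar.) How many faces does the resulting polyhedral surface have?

A decagonal pyramid: V=11, E=20, F=11.
Attach a triangular antiprism (V=6, E=12, F=8) along a 3-gon: merge 3 vertices and 3 edges, delete both glued faces → V=14, E=29, F=17.
Attach a regular octahedron (V=6, E=12, F=8) along a 3-gon: merge 3 vertices and 3 edges, delete both glued faces → V=17, E=38, F=23.
Check: V − E + F = 17 − 38 + 23 = 2.

23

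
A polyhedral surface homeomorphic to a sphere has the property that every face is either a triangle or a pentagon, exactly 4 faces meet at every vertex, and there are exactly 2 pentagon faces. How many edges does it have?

Let x be the number of triangles; then F = 2 + x.
Edge–face incidences: 2E = 5·2 + 3·x = 10 + 3x.
Every vertex has degree 4, so 4V = 2E.
Euler: V − E + F = 2 ⇒ (2E)/4 − E + (2 + x) = 2.
Multiply by 8: 2·(2E) − 4·(2E) + 8·(2 + x) = 16, i.e. 16 + 8x − 2·(10 + 3x) = 16.
Collecting terms: 2x − 4 = 16, so 2x = 20, so x = 10.
Then 2E = 10 + 3·10 = 40, so E = 20, V = 2E/4 = 10, F = 2 + 10 = 12.

20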